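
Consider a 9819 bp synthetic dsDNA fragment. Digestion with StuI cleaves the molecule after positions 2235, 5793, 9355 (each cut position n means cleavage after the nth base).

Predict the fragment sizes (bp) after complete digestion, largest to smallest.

Linear molecule, 3 cuts → 4 fragments:
  2235 − 0 = 2235 bp
  5793 − 2235 = 3558 bp
  9355 − 5793 = 3562 bp
  9819 − 9355 = 464 bp
Sorted largest to smallest: 3562, 3558, 2235, 464 bp.

3562, 3558, 2235, 464 bp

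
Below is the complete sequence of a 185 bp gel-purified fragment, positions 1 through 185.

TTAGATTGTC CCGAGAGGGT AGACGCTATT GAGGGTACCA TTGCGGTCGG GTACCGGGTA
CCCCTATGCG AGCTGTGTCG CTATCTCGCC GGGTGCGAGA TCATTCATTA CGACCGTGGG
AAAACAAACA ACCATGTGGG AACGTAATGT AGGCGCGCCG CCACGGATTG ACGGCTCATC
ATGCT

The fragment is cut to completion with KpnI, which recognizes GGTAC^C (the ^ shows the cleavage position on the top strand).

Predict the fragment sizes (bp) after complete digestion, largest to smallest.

124, 38, 16, 7 bp

KpnI sites (GGTACC) start at positions 34, 50, 57.
KpnI cuts after base 5 of each site (before the last base), so after positions 38, 54, 61.
Linear molecule, 3 cuts → 4 fragments:
  1–38 → 38 bp
  39–54 → 16 bp
  55–61 → 7 bp
  62–185 → 124 bp
Sorted largest to smallest: 124, 38, 16, 7 bp.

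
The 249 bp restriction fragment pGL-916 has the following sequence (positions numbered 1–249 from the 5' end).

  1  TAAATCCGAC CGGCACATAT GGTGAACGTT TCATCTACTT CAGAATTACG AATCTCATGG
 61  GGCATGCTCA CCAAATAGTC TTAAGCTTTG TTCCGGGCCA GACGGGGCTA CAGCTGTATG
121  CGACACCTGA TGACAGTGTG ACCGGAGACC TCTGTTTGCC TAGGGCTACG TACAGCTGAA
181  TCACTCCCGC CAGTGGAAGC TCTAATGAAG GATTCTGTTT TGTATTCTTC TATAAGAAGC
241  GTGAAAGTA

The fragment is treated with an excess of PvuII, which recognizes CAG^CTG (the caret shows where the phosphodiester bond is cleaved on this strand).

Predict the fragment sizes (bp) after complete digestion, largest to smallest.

PvuII sites (CAGCTG) start at positions 111, 173.
PvuII cuts after base 3 of each site, so after positions 113, 175.
Linear molecule, 2 cuts → 3 fragments:
  1–113 → 113 bp
  114–175 → 62 bp
  176–249 → 74 bp
Sorted largest to smallest: 113, 74, 62 bp.

113, 74, 62 bp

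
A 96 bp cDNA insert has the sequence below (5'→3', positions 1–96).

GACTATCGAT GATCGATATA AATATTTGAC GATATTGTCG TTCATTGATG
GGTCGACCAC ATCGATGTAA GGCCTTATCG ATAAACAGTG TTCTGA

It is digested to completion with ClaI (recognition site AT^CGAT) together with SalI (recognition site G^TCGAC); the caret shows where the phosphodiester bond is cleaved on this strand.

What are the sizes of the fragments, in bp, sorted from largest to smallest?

ClaI sites (ATCGAT) start at positions 5, 12, 61, 77.
ClaI cuts after base 2 of each site, so after positions 6, 13, 62, 78.
The SalI site (GTCGAC) starts at position 52.
SalI cuts after the first base of each site, so after position 52.
Combined cut positions: 6, 13, 52, 62, 78.
Linear molecule, 5 cuts → 6 fragments:
  1–6 → 6 bp
  7–13 → 7 bp
  14–52 → 39 bp
  53–62 → 10 bp
  63–78 → 16 bp
  79–96 → 18 bp
Sorted largest to smallest: 39, 18, 16, 10, 7, 6 bp.

39, 18, 16, 10, 7, 6 bp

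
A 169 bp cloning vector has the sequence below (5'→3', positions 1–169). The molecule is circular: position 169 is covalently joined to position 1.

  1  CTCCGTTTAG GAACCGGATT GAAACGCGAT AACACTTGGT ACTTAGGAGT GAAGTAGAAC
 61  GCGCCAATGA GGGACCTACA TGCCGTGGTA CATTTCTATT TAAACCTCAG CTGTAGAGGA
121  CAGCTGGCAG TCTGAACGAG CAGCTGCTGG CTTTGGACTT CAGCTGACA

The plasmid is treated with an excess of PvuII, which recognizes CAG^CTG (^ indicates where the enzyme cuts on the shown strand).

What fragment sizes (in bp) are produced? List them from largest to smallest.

PvuII sites (CAGCTG) start at positions 108, 121, 141, 161.
PvuII cuts after base 3 of each site, so after positions 110, 123, 143, 163.
Circular molecule, 4 cuts → 4 fragments:
  111–123 → 13 bp
  124–143 → 20 bp
  144–163 → 20 bp
  164–169 then 1–110 → 6 + 110 = 116 bp
Sorted largest to smallest: 116, 20, 20, 13 bp.

116, 20, 20, 13 bp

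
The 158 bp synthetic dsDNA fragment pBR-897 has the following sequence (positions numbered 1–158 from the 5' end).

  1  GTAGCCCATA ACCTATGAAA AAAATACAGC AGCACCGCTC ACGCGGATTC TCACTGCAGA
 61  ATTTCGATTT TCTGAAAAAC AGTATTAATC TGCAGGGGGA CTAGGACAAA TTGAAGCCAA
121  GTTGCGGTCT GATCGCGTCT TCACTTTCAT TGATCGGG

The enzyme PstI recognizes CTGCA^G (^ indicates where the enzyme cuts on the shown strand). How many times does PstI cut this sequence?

2

CTGCAG occurs starting at positions 54, 90.
PstI cuts at 2 sites.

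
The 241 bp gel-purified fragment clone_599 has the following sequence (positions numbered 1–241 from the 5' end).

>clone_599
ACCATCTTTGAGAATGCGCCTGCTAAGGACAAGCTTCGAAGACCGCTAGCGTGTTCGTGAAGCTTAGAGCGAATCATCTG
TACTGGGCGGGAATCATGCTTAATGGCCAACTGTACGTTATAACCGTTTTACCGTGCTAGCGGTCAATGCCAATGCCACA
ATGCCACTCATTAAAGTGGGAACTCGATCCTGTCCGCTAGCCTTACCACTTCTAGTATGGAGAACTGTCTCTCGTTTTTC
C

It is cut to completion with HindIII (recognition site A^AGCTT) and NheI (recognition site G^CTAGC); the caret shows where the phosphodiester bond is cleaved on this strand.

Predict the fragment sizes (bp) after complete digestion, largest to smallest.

HindIII sites (AAGCTT) start at positions 31, 60.
HindIII cuts after the first base of each site, so after positions 31, 60.
NheI sites (GCTAGC) start at positions 45, 136, 196.
NheI cuts after the first base of each site, so after positions 45, 136, 196.
Combined cut positions: 31, 45, 60, 136, 196.
Linear molecule, 5 cuts → 6 fragments:
  1–31 → 31 bp
  32–45 → 14 bp
  46–60 → 15 bp
  61–136 → 76 bp
  137–196 → 60 bp
  197–241 → 45 bp
Sorted largest to smallest: 76, 60, 45, 31, 15, 14 bp.

76, 60, 45, 31, 15, 14 bp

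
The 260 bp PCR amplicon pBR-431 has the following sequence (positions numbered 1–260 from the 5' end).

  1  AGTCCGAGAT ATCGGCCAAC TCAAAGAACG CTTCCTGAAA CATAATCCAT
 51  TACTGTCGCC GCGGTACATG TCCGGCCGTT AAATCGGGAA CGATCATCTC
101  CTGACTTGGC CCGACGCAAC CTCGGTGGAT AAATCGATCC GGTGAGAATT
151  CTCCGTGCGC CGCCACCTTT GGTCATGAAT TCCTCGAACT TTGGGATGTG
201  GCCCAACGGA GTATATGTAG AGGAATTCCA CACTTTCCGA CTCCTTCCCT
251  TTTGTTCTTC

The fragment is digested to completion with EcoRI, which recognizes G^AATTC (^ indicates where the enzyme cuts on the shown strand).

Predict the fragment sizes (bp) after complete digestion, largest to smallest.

146, 46, 37, 31 bp

EcoRI sites (GAATTC) start at positions 146, 177, 223.
EcoRI cuts after the first base of each site, so after positions 146, 177, 223.
Linear molecule, 3 cuts → 4 fragments:
  1–146 → 146 bp
  147–177 → 31 bp
  178–223 → 46 bp
  224–260 → 37 bp
Sorted largest to smallest: 146, 46, 37, 31 bp.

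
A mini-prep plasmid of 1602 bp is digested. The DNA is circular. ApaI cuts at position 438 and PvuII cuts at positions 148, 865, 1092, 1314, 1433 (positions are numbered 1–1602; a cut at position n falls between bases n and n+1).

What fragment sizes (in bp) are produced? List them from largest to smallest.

Combined cut positions (sorted): 148, 438, 865, 1092, 1314, 1433.
Circular molecule, 6 cuts → 6 fragments:
  438 − 148 = 290 bp
  865 − 438 = 427 bp
  1092 − 865 = 227 bp
  1314 − 1092 = 222 bp
  1433 − 1314 = 119 bp
  wrap: 1602 − 1433 + 148 = 317 bp
Sorted largest to smallest: 427, 317, 290, 227, 222, 119 bp.

427, 317, 290, 227, 222, 119 bp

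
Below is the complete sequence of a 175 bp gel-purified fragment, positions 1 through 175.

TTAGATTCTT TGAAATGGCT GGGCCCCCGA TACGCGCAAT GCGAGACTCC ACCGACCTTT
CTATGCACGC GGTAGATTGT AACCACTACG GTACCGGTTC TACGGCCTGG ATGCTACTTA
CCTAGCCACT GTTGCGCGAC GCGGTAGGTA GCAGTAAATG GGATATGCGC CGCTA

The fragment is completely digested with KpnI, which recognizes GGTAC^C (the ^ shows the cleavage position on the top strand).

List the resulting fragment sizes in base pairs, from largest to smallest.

94, 81 bp

The KpnI site (GGTACC) starts at position 90.
KpnI cuts after base 5 of each site (before the last base), so after position 94.
Linear molecule, 1 cut → 2 fragments:
  1–94 → 94 bp
  95–175 → 81 bp
Sorted largest to smallest: 94, 81 bp.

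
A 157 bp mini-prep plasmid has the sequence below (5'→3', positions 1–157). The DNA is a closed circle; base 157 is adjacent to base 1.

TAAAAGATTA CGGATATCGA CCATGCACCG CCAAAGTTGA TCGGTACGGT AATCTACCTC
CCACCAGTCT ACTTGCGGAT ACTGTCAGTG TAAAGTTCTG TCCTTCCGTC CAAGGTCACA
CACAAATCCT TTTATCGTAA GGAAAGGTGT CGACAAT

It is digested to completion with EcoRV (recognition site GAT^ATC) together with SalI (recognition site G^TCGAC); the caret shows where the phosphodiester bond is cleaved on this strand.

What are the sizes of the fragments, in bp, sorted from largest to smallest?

The EcoRV site (GATATC) starts at position 13.
EcoRV cuts after base 3 of each site, so after position 15.
The SalI site (GTCGAC) starts at position 149.
SalI cuts after the first base of each site, so after position 149.
Combined cut positions: 15, 149.
Circular molecule, 2 cuts → 2 fragments:
  16–149 → 134 bp
  150–157 then 1–15 → 8 + 15 = 23 bp
Sorted largest to smallest: 134, 23 bp.

134, 23 bp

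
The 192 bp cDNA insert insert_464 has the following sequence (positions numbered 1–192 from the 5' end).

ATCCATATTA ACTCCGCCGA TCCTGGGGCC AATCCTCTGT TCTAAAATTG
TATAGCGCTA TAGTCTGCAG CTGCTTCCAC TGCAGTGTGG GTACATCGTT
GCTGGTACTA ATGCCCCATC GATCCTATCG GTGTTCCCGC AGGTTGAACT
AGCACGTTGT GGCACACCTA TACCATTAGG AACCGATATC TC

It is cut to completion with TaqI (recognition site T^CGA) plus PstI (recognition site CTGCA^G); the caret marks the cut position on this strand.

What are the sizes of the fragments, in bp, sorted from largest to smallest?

73, 69, 35, 15 bp

The TaqI site (TCGA) starts at position 119.
TaqI cuts after the first base of each site, so after position 119.
PstI sites (CTGCAG) start at positions 65, 80.
PstI cuts after base 5 of each site (before the last base), so after positions 69, 84.
Combined cut positions: 69, 84, 119.
Linear molecule, 3 cuts → 4 fragments:
  1–69 → 69 bp
  70–84 → 15 bp
  85–119 → 35 bp
  120–192 → 73 bp
Sorted largest to smallest: 73, 69, 35, 15 bp.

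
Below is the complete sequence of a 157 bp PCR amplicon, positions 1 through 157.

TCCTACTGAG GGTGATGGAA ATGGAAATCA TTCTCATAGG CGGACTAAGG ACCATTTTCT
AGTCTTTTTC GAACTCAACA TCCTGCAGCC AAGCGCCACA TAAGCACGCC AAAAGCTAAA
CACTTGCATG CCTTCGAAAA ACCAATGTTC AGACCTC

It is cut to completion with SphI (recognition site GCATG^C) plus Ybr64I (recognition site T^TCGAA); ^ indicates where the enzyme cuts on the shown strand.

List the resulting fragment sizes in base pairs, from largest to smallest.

The SphI site (GCATGC) starts at position 126.
SphI cuts after base 5 of each site (before the last base), so after position 130.
Ybr64I sites (TTCGAA) start at positions 68, 133.
Ybr64I cuts after the first base of each site, so after positions 68, 133.
Combined cut positions: 68, 130, 133.
Linear molecule, 3 cuts → 4 fragments:
  1–68 → 68 bp
  69–130 → 62 bp
  131–133 → 3 bp
  134–157 → 24 bp
Sorted largest to smallest: 68, 62, 24, 3 bp.

68, 62, 24, 3 bp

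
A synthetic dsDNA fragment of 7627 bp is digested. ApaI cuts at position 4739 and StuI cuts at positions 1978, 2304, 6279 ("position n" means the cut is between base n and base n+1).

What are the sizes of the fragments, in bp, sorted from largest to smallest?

2435, 1978, 1540, 1348, 326 bp

Combined cut positions (sorted): 1978, 2304, 4739, 6279.
Linear molecule, 4 cuts → 5 fragments:
  1978 − 0 = 1978 bp
  2304 − 1978 = 326 bp
  4739 − 2304 = 2435 bp
  6279 − 4739 = 1540 bp
  7627 − 6279 = 1348 bp
Sorted largest to smallest: 2435, 1978, 1540, 1348, 326 bp.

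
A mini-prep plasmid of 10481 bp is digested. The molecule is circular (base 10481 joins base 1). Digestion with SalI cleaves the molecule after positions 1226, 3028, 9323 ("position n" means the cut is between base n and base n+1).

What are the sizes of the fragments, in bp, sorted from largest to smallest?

Circular molecule, 3 cuts → 3 fragments:
  3028 − 1226 = 1802 bp
  9323 − 3028 = 6295 bp
  wrap: 10481 − 9323 + 1226 = 2384 bp
Sorted largest to smallest: 6295, 2384, 1802 bp.

6295, 2384, 1802 bp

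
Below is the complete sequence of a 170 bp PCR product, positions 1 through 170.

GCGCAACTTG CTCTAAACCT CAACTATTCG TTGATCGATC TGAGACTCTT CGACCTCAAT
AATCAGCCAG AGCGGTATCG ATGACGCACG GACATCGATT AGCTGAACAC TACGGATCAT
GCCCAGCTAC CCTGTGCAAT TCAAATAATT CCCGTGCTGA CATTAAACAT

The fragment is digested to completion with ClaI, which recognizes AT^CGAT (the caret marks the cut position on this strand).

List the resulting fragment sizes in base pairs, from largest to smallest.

ClaI sites (ATCGAT) start at positions 34, 77, 94.
ClaI cuts after base 2 of each site, so after positions 35, 78, 95.
Linear molecule, 3 cuts → 4 fragments:
  1–35 → 35 bp
  36–78 → 43 bp
  79–95 → 17 bp
  96–170 → 75 bp
Sorted largest to smallest: 75, 43, 35, 17 bp.

75, 43, 35, 17 bp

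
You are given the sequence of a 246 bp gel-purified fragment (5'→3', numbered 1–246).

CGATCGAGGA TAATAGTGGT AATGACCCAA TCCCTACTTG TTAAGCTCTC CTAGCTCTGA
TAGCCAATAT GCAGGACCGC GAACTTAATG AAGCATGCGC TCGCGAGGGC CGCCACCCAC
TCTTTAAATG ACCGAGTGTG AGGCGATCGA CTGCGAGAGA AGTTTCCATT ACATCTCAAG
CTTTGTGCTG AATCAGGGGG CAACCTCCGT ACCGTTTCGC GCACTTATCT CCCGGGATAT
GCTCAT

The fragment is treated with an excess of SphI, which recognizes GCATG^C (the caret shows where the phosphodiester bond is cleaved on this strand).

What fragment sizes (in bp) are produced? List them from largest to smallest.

149, 97 bp

The SphI site (GCATGC) starts at position 93.
SphI cuts after base 5 of each site (before the last base), so after position 97.
Linear molecule, 1 cut → 2 fragments:
  1–97 → 97 bp
  98–246 → 149 bp
Sorted largest to smallest: 149, 97 bp.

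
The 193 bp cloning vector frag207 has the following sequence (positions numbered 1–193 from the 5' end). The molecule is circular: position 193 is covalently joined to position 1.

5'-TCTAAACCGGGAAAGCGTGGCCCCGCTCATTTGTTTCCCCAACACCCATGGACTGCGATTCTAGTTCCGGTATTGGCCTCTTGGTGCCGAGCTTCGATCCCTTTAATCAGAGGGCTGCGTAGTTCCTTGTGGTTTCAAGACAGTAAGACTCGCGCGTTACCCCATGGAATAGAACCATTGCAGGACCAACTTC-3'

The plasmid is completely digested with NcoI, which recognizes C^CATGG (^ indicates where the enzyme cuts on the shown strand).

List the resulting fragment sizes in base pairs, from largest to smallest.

NcoI sites (CCATGG) start at positions 46, 162.
NcoI cuts after the first base of each site, so after positions 46, 162.
Circular molecule, 2 cuts → 2 fragments:
  47–162 → 116 bp
  163–193 then 1–46 → 31 + 46 = 77 bp
Sorted largest to smallest: 116, 77 bp.

116, 77 bp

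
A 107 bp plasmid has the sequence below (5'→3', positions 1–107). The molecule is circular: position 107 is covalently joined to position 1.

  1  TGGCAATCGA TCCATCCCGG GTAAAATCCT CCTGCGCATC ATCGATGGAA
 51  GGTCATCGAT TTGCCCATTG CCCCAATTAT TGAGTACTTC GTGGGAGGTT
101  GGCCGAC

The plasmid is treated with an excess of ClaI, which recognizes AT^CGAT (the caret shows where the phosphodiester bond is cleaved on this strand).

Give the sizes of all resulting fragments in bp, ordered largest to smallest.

ClaI sites (ATCGAT) start at positions 6, 41, 55.
ClaI cuts after base 2 of each site, so after positions 7, 42, 56.
Circular molecule, 3 cuts → 3 fragments:
  8–42 → 35 bp
  43–56 → 14 bp
  57–107 then 1–7 → 51 + 7 = 58 bp
Sorted largest to smallest: 58, 35, 14 bp.

58, 35, 14 bp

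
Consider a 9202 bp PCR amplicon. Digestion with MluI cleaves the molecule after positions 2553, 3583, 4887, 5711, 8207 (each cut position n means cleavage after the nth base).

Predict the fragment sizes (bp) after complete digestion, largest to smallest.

2553, 2496, 1304, 1030, 995, 824 bp

Linear molecule, 5 cuts → 6 fragments:
  2553 − 0 = 2553 bp
  3583 − 2553 = 1030 bp
  4887 − 3583 = 1304 bp
  5711 − 4887 = 824 bp
  8207 − 5711 = 2496 bp
  9202 − 8207 = 995 bp
Sorted largest to smallest: 2553, 2496, 1304, 1030, 995, 824 bp.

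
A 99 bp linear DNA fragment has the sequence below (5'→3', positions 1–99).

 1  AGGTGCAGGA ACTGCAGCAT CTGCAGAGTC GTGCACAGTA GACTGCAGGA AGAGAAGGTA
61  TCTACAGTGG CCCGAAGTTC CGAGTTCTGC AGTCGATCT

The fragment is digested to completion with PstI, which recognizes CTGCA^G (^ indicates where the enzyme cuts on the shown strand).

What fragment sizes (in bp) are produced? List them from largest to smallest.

44, 22, 16, 9, 8 bp

PstI sites (CTGCAG) start at positions 12, 21, 43, 87.
PstI cuts after base 5 of each site (before the last base), so after positions 16, 25, 47, 91.
Linear molecule, 4 cuts → 5 fragments:
  1–16 → 16 bp
  17–25 → 9 bp
  26–47 → 22 bp
  48–91 → 44 bp
  92–99 → 8 bp
Sorted largest to smallest: 44, 22, 16, 9, 8 bp.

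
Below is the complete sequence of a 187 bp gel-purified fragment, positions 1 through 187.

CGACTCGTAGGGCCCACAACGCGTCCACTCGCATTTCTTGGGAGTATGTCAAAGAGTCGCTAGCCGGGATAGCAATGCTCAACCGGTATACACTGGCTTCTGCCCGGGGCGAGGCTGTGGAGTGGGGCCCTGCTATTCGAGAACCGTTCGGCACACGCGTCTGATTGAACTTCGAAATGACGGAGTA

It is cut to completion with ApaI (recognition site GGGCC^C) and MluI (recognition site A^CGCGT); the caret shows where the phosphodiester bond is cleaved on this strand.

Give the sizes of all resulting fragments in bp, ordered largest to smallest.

110, 32, 26, 14, 5 bp

ApaI sites (GGGCCC) start at positions 10, 125.
ApaI cuts after base 5 of each site (before the last base), so after positions 14, 129.
MluI sites (ACGCGT) start at positions 19, 155.
MluI cuts after the first base of each site, so after positions 19, 155.
Combined cut positions: 14, 19, 129, 155.
Linear molecule, 4 cuts → 5 fragments:
  1–14 → 14 bp
  15–19 → 5 bp
  20–129 → 110 bp
  130–155 → 26 bp
  156–187 → 32 bp
Sorted largest to smallest: 110, 32, 26, 14, 5 bp.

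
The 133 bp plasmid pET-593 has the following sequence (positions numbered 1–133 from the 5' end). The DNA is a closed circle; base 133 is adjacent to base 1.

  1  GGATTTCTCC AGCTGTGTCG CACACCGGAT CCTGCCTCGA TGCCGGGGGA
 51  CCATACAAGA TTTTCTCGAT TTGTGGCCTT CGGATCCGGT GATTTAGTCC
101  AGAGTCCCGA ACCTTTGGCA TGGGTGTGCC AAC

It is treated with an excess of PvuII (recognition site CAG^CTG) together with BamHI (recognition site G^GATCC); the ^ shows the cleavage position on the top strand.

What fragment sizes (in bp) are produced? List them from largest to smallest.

The PvuII site (CAGCTG) starts at position 10.
PvuII cuts after base 3 of each site, so after position 12.
BamHI sites (GGATCC) start at positions 27, 82.
BamHI cuts after the first base of each site, so after positions 27, 82.
Combined cut positions: 12, 27, 82.
Circular molecule, 3 cuts → 3 fragments:
  13–27 → 15 bp
  28–82 → 55 bp
  83–133 then 1–12 → 51 + 12 = 63 bp
Sorted largest to smallest: 63, 55, 15 bp.

63, 55, 15 bp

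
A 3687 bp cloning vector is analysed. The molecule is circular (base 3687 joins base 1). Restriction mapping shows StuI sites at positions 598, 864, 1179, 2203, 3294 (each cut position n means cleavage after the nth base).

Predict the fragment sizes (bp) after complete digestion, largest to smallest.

Circular molecule, 5 cuts → 5 fragments:
  864 − 598 = 266 bp
  1179 − 864 = 315 bp
  2203 − 1179 = 1024 bp
  3294 − 2203 = 1091 bp
  wrap: 3687 − 3294 + 598 = 991 bp
Sorted largest to smallest: 1091, 1024, 991, 315, 266 bp.

1091, 1024, 991, 315, 266 bp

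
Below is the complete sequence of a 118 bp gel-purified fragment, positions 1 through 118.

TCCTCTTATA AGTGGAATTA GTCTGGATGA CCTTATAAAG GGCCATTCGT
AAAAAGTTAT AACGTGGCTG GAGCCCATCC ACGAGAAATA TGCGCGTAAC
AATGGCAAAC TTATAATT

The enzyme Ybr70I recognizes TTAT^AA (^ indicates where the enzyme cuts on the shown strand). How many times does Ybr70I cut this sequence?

4

TTATAA occurs starting at positions 6, 33, 57, 111.
Ybr70I cuts at 4 sites.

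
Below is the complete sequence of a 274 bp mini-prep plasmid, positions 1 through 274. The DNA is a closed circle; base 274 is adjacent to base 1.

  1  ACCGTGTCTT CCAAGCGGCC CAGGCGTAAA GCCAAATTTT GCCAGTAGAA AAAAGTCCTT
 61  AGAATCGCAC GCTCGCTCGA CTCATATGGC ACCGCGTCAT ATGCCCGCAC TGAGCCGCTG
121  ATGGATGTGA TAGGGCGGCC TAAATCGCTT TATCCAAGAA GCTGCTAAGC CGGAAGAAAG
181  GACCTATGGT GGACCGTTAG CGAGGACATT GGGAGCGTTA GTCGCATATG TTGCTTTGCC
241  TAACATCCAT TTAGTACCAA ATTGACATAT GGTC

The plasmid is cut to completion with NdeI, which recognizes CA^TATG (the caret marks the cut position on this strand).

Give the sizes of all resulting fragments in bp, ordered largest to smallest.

NdeI sites (CATATG) start at positions 83, 98, 225, 266.
NdeI cuts after base 2 of each site, so after positions 84, 99, 226, 267.
Circular molecule, 4 cuts → 4 fragments:
  85–99 → 15 bp
  100–226 → 127 bp
  227–267 → 41 bp
  268–274 then 1–84 → 7 + 84 = 91 bp
Sorted largest to smallest: 127, 91, 41, 15 bp.

127, 91, 41, 15 bp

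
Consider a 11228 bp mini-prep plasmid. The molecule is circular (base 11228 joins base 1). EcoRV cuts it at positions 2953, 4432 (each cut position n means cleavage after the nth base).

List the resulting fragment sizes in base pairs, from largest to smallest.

9749, 1479 bp

Circular molecule, 2 cuts → 2 fragments:
  4432 − 2953 = 1479 bp
  wrap: 11228 − 4432 + 2953 = 9749 bp
Sorted largest to smallest: 9749, 1479 bp.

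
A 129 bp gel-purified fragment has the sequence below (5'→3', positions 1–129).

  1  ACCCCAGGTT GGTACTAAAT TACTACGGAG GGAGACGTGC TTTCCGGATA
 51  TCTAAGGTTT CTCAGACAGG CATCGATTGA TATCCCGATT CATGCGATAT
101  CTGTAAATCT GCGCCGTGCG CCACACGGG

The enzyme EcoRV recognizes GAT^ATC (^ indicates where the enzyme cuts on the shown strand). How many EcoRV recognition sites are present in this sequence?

3

GATATC occurs starting at positions 47, 79, 96.
EcoRV cuts at 3 sites.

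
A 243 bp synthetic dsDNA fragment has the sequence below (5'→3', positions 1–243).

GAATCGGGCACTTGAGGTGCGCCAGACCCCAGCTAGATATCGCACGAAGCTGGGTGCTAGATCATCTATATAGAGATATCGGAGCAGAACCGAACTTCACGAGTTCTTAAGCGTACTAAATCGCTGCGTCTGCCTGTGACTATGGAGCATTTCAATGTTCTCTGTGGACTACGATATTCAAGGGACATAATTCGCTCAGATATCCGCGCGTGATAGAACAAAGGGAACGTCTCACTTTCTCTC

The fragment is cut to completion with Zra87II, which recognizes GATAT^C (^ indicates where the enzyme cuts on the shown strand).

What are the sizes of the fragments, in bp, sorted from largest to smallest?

124, 40, 40, 39 bp

Zra87II sites (GATATC) start at positions 36, 75, 199.
Zra87II cuts after base 5 of each site (before the last base), so after positions 40, 79, 203.
Linear molecule, 3 cuts → 4 fragments:
  1–40 → 40 bp
  41–79 → 39 bp
  80–203 → 124 bp
  204–243 → 40 bp
Sorted largest to smallest: 124, 40, 40, 39 bp.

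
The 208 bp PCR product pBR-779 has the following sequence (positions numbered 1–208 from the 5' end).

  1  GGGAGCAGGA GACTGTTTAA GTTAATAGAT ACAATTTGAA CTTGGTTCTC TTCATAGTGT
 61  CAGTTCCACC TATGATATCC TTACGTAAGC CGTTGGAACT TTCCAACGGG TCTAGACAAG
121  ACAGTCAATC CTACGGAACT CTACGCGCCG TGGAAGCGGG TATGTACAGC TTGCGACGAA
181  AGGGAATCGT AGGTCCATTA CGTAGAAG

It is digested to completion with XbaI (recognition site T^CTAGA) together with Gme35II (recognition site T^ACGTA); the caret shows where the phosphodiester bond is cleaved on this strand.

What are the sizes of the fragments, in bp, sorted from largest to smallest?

The XbaI site (TCTAGA) starts at position 111.
XbaI cuts after the first base of each site, so after position 111.
Gme35II sites (TACGTA) start at positions 82, 199.
Gme35II cuts after the first base of each site, so after positions 82, 199.
Combined cut positions: 82, 111, 199.
Linear molecule, 3 cuts → 4 fragments:
  1–82 → 82 bp
  83–111 → 29 bp
  112–199 → 88 bp
  200–208 → 9 bp
Sorted largest to smallest: 88, 82, 29, 9 bp.

88, 82, 29, 9 bp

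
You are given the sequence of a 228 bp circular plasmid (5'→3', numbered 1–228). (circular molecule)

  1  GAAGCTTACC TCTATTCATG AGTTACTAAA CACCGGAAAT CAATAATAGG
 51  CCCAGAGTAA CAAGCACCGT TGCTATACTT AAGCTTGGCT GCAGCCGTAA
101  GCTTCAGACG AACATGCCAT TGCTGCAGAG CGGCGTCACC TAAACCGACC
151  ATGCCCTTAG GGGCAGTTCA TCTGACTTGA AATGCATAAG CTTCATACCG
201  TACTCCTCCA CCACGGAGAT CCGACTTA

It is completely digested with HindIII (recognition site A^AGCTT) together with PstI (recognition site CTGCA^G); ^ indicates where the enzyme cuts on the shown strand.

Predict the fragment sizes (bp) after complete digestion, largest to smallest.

HindIII sites (AAGCTT) start at positions 2, 81, 99, 188.
HindIII cuts after the first base of each site, so after positions 2, 81, 99, 188.
PstI sites (CTGCAG) start at positions 89, 123.
PstI cuts after base 5 of each site (before the last base), so after positions 93, 127.
Combined cut positions: 2, 81, 93, 99, 127, 188.
Circular molecule, 6 cuts → 6 fragments:
  3–81 → 79 bp
  82–93 → 12 bp
  94–99 → 6 bp
  100–127 → 28 bp
  128–188 → 61 bp
  189–228 then 1–2 → 40 + 2 = 42 bp
Sorted largest to smallest: 79, 61, 42, 28, 12, 6 bp.

79, 61, 42, 28, 12, 6 bp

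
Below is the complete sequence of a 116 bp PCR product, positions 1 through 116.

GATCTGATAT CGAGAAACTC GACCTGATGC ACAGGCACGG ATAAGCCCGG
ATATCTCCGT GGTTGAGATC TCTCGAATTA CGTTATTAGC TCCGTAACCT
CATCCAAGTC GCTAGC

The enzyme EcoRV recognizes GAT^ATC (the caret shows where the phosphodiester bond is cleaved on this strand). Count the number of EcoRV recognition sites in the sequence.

GATATC occurs starting at positions 6, 50.
EcoRV cuts at 2 sites.

2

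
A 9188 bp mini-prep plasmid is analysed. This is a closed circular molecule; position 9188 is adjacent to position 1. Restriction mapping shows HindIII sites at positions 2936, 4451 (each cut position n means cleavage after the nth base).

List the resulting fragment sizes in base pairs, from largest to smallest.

7673, 1515 bp

Circular molecule, 2 cuts → 2 fragments:
  4451 − 2936 = 1515 bp
  wrap: 9188 − 4451 + 2936 = 7673 bp
Sorted largest to smallest: 7673, 1515 bp.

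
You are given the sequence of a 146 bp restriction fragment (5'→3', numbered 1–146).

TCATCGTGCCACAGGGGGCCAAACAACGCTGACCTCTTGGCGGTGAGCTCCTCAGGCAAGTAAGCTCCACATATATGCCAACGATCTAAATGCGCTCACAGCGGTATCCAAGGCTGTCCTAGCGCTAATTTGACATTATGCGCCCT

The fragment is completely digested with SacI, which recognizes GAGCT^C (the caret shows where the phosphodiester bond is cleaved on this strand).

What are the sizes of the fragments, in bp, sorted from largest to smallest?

The SacI site (GAGCTC) starts at position 45.
SacI cuts after base 5 of each site (before the last base), so after position 49.
Linear molecule, 1 cut → 2 fragments:
  1–49 → 49 bp
  50–146 → 97 bp
Sorted largest to smallest: 97, 49 bp.

97, 49 bp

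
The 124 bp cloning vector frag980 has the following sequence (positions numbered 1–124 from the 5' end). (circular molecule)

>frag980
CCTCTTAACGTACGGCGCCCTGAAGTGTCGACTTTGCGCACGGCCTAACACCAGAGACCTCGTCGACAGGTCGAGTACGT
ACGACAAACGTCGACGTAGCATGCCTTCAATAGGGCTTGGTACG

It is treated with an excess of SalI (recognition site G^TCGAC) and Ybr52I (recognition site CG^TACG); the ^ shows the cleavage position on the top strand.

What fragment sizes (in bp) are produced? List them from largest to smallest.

44, 35, 17, 17, 11 bp

SalI sites (GTCGAC) start at positions 27, 62, 90.
SalI cuts after the first base of each site, so after positions 27, 62, 90.
Ybr52I sites (CGTACG) start at positions 9, 78.
Ybr52I cuts after base 2 of each site, so after positions 10, 79.
Combined cut positions: 10, 27, 62, 79, 90.
Circular molecule, 5 cuts → 5 fragments:
  11–27 → 17 bp
  28–62 → 35 bp
  63–79 → 17 bp
  80–90 → 11 bp
  91–124 then 1–10 → 34 + 10 = 44 bp
Sorted largest to smallest: 44, 35, 17, 17, 11 bp.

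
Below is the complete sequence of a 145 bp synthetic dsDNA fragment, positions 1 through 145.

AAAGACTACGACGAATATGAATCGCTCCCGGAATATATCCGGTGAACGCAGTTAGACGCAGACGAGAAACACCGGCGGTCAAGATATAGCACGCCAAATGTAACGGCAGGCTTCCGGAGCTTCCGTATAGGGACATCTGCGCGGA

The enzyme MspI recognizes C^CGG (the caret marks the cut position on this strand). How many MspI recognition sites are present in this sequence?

CCGG occurs starting at positions 28, 39, 72, 114.
MspI cuts at 4 sites.

4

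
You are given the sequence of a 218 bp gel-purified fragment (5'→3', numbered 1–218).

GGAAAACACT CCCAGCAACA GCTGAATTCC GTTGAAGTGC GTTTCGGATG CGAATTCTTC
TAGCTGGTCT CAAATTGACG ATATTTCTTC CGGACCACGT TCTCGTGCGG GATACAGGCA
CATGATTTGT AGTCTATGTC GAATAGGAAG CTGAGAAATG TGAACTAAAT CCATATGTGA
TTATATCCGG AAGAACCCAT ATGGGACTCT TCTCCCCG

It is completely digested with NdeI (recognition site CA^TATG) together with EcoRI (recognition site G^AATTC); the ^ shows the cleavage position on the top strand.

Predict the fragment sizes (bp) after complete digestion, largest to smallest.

NdeI sites (CATATG) start at positions 172, 198.
NdeI cuts after base 2 of each site, so after positions 173, 199.
EcoRI sites (GAATTC) start at positions 24, 52.
EcoRI cuts after the first base of each site, so after positions 24, 52.
Combined cut positions: 24, 52, 173, 199.
Linear molecule, 4 cuts → 5 fragments:
  1–24 → 24 bp
  25–52 → 28 bp
  53–173 → 121 bp
  174–199 → 26 bp
  200–218 → 19 bp
Sorted largest to smallest: 121, 28, 26, 24, 19 bp.

121, 28, 26, 24, 19 bp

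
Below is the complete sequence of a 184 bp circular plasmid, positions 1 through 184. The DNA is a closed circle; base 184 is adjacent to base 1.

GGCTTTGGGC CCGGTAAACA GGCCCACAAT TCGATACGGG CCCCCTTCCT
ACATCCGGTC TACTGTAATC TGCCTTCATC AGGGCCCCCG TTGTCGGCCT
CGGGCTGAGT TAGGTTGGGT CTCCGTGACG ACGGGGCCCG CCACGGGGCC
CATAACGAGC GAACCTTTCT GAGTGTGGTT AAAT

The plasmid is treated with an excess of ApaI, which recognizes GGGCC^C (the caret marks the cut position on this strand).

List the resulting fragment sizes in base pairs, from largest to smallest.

ApaI sites (GGGCCC) start at positions 7, 38, 82, 134, 146.
ApaI cuts after base 5 of each site (before the last base), so after positions 11, 42, 86, 138, 150.
Circular molecule, 5 cuts → 5 fragments:
  12–42 → 31 bp
  43–86 → 44 bp
  87–138 → 52 bp
  139–150 → 12 bp
  151–184 then 1–11 → 34 + 11 = 45 bp
Sorted largest to smallest: 52, 45, 44, 31, 12 bp.

52, 45, 44, 31, 12 bp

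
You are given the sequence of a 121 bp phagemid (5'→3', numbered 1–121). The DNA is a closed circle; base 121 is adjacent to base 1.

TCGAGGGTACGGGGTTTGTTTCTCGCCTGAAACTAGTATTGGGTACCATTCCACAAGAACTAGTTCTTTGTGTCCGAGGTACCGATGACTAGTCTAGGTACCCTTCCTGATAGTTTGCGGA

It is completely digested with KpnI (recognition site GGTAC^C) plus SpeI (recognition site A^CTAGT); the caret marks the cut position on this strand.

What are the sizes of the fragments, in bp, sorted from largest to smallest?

52, 23, 14, 13, 13, 6 bp

KpnI sites (GGTACC) start at positions 42, 78, 97.
KpnI cuts after base 5 of each site (before the last base), so after positions 46, 82, 101.
SpeI sites (ACTAGT) start at positions 32, 59, 88.
SpeI cuts after the first base of each site, so after positions 32, 59, 88.
Combined cut positions: 32, 46, 59, 82, 88, 101.
Circular molecule, 6 cuts → 6 fragments:
  33–46 → 14 bp
  47–59 → 13 bp
  60–82 → 23 bp
  83–88 → 6 bp
  89–101 → 13 bp
  102–121 then 1–32 → 20 + 32 = 52 bp
Sorted largest to smallest: 52, 23, 14, 13, 13, 6 bp.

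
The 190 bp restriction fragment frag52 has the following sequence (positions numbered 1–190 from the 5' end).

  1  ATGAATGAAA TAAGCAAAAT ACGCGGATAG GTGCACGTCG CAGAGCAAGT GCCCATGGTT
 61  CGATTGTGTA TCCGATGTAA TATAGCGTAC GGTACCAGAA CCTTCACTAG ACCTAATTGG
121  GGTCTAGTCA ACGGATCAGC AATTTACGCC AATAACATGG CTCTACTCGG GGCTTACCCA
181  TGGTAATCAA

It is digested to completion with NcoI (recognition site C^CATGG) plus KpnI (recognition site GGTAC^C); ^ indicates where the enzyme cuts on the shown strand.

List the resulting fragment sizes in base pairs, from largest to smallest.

NcoI sites (CCATGG) start at positions 53, 178.
NcoI cuts after the first base of each site, so after positions 53, 178.
The KpnI site (GGTACC) starts at position 91.
KpnI cuts after base 5 of each site (before the last base), so after position 95.
Combined cut positions: 53, 95, 178.
Linear molecule, 3 cuts → 4 fragments:
  1–53 → 53 bp
  54–95 → 42 bp
  96–178 → 83 bp
  179–190 → 12 bp
Sorted largest to smallest: 83, 53, 42, 12 bp.

83, 53, 42, 12 bp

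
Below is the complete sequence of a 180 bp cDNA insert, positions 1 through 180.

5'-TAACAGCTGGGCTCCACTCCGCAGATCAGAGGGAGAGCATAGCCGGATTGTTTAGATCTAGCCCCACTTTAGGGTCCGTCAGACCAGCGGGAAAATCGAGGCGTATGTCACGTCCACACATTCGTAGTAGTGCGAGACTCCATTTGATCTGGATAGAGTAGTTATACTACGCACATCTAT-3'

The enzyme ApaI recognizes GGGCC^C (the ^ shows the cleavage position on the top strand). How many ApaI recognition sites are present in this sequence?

0

No occurrence of GGGCCC is present in the sequence.
ApaI does not cut: 0 sites.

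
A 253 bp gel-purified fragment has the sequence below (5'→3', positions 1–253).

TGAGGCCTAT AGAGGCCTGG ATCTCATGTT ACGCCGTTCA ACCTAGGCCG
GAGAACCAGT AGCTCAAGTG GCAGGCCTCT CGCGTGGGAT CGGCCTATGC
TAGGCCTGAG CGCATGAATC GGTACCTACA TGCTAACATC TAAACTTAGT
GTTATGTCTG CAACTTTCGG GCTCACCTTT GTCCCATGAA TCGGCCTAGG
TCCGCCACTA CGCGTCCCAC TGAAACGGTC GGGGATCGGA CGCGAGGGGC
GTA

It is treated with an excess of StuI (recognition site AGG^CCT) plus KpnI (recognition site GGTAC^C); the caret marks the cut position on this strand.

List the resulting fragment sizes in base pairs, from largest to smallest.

StuI sites (AGGCCT) start at positions 3, 13, 73, 102.
StuI cuts after base 3 of each site, so after positions 5, 15, 75, 104.
The KpnI site (GGTACC) starts at position 121.
KpnI cuts after base 5 of each site (before the last base), so after position 125.
Combined cut positions: 5, 15, 75, 104, 125.
Linear molecule, 5 cuts → 6 fragments:
  1–5 → 5 bp
  6–15 → 10 bp
  16–75 → 60 bp
  76–104 → 29 bp
  105–125 → 21 bp
  126–253 → 128 bp
Sorted largest to smallest: 128, 60, 29, 21, 10, 5 bp.

128, 60, 29, 21, 10, 5 bp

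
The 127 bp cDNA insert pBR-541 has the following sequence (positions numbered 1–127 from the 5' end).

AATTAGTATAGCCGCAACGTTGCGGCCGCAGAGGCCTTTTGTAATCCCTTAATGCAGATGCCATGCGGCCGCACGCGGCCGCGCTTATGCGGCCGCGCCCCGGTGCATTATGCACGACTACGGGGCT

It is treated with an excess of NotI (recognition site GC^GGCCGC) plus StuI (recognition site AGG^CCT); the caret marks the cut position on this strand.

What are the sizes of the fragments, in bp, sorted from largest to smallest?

37, 32, 23, 14, 11, 10 bp

NotI sites (GCGGCCGC) start at positions 22, 65, 75, 89.
NotI cuts after base 2 of each site, so after positions 23, 66, 76, 90.
The StuI site (AGGCCT) starts at position 32.
StuI cuts after base 3 of each site, so after position 34.
Combined cut positions: 23, 34, 66, 76, 90.
Linear molecule, 5 cuts → 6 fragments:
  1–23 → 23 bp
  24–34 → 11 bp
  35–66 → 32 bp
  67–76 → 10 bp
  77–90 → 14 bp
  91–127 → 37 bp
Sorted largest to smallest: 37, 32, 23, 14, 11, 10 bp.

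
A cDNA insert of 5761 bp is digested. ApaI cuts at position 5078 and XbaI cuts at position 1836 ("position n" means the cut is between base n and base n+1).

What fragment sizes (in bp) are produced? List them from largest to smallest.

3242, 1836, 683 bp

Combined cut positions (sorted): 1836, 5078.
Linear molecule, 2 cuts → 3 fragments:
  1836 − 0 = 1836 bp
  5078 − 1836 = 3242 bp
  5761 − 5078 = 683 bp
Sorted largest to smallest: 3242, 1836, 683 bp.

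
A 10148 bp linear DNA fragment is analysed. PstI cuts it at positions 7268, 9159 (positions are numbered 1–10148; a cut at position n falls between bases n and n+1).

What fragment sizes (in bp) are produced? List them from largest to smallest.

Linear molecule, 2 cuts → 3 fragments:
  7268 − 0 = 7268 bp
  9159 − 7268 = 1891 bp
  10148 − 9159 = 989 bp
Sorted largest to smallest: 7268, 1891, 989 bp.

7268, 1891, 989 bp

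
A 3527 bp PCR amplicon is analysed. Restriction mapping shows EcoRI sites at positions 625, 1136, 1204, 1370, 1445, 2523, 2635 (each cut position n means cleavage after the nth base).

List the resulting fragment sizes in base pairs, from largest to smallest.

Linear molecule, 7 cuts → 8 fragments:
  625 − 0 = 625 bp
  1136 − 625 = 511 bp
  1204 − 1136 = 68 bp
  1370 − 1204 = 166 bp
  1445 − 1370 = 75 bp
  2523 − 1445 = 1078 bp
  2635 − 2523 = 112 bp
  3527 − 2635 = 892 bp
Sorted largest to smallest: 1078, 892, 625, 511, 166, 112, 75, 68 bp.

1078, 892, 625, 511, 166, 112, 75, 68 bp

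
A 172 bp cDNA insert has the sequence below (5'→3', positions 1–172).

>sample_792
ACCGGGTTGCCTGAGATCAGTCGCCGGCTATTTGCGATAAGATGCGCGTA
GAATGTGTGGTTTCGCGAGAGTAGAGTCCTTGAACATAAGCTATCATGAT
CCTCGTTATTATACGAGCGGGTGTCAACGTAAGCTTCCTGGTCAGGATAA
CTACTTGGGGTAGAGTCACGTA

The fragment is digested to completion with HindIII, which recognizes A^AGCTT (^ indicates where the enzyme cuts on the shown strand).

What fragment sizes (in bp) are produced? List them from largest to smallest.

The HindIII site (AAGCTT) starts at position 131.
HindIII cuts after the first base of each site, so after position 131.
Linear molecule, 1 cut → 2 fragments:
  1–131 → 131 bp
  132–172 → 41 bp
Sorted largest to smallest: 131, 41 bp.

131, 41 bp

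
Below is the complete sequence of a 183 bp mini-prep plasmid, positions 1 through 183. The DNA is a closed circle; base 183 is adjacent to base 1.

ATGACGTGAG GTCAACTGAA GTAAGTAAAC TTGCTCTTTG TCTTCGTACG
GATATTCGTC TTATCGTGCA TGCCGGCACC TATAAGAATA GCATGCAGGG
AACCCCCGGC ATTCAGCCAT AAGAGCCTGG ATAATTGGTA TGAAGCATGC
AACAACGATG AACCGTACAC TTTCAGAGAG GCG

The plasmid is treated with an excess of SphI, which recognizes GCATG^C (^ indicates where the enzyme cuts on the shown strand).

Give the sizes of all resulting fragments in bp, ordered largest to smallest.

SphI sites (GCATGC) start at positions 68, 91, 145.
SphI cuts after base 5 of each site (before the last base), so after positions 72, 95, 149.
Circular molecule, 3 cuts → 3 fragments:
  73–95 → 23 bp
  96–149 → 54 bp
  150–183 then 1–72 → 34 + 72 = 106 bp
Sorted largest to smallest: 106, 54, 23 bp.

106, 54, 23 bp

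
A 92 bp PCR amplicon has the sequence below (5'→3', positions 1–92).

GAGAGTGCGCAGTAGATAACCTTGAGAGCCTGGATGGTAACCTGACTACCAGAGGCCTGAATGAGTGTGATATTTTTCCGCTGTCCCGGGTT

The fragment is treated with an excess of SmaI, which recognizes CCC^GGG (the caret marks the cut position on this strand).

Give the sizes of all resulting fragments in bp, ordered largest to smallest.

87, 5 bp

The SmaI site (CCCGGG) starts at position 85.
SmaI cuts after base 3 of each site, so after position 87.
Linear molecule, 1 cut → 2 fragments:
  1–87 → 87 bp
  88–92 → 5 bp
Sorted largest to smallest: 87, 5 bp.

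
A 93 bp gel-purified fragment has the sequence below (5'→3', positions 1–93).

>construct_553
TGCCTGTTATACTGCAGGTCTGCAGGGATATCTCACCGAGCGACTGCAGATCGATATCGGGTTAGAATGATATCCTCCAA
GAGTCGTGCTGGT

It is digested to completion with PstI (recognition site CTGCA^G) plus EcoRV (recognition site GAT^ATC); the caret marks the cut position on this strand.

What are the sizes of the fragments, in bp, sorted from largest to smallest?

22, 19, 16, 16, 8, 7, 5 bp

PstI sites (CTGCAG) start at positions 12, 20, 44.
PstI cuts after base 5 of each site (before the last base), so after positions 16, 24, 48.
EcoRV sites (GATATC) start at positions 27, 53, 69.
EcoRV cuts after base 3 of each site, so after positions 29, 55, 71.
Combined cut positions: 16, 24, 29, 48, 55, 71.
Linear molecule, 6 cuts → 7 fragments:
  1–16 → 16 bp
  17–24 → 8 bp
  25–29 → 5 bp
  30–48 → 19 bp
  49–55 → 7 bp
  56–71 → 16 bp
  72–93 → 22 bp
Sorted largest to smallest: 22, 19, 16, 16, 8, 7, 5 bp.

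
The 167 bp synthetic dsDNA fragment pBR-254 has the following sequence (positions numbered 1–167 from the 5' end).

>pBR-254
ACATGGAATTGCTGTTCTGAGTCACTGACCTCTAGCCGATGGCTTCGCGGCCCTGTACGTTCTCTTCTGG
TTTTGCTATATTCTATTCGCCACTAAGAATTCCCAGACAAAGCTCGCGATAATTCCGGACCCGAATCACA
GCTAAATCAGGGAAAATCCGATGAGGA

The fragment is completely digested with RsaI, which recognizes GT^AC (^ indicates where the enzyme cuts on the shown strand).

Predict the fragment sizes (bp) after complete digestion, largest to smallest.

The RsaI site (GTAC) starts at position 55.
RsaI cuts after base 2 of each site, so after position 56.
Linear molecule, 1 cut → 2 fragments:
  1–56 → 56 bp
  57–167 → 111 bp
Sorted largest to smallest: 111, 56 bp.

111, 56 bp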